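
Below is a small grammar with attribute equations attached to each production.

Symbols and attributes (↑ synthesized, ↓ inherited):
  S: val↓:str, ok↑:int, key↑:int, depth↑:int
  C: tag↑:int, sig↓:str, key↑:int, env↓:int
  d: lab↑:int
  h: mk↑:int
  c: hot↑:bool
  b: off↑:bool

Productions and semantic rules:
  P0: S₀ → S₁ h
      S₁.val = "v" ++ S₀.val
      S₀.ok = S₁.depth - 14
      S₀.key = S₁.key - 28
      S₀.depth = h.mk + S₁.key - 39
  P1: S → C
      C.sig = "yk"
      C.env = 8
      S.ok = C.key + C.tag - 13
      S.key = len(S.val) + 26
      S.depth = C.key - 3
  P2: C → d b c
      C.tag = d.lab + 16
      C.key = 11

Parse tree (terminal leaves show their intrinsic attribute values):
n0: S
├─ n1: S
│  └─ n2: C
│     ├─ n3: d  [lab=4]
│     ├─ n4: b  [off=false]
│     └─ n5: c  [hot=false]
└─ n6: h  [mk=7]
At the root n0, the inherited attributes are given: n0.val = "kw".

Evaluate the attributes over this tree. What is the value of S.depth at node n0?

1. n0.val = "kw"  [given at root]
2. n1.val = "vkw"  ["v" ++ S₀.val]
3. n2.sig = "yk"  ["yk"]
4. n2.env = 8  [8]
5. n3.lab = 4  [terminal]
6. n4.off = false  [terminal]
7. n5.hot = false  [terminal]
8. n2.tag = 20  [d.lab + 16]
9. n2.key = 11  [11]
10. n1.ok = 18  [C.key + C.tag - 13]
11. n1.key = 29  [len(S.val) + 26]
12. n1.depth = 8  [C.key - 3]
13. n6.mk = 7  [terminal]
14. n0.ok = -6  [S₁.depth - 14]
15. n0.key = 1  [S₁.key - 28]
16. n0.depth = -3  [h.mk + S₁.key - 39]

-3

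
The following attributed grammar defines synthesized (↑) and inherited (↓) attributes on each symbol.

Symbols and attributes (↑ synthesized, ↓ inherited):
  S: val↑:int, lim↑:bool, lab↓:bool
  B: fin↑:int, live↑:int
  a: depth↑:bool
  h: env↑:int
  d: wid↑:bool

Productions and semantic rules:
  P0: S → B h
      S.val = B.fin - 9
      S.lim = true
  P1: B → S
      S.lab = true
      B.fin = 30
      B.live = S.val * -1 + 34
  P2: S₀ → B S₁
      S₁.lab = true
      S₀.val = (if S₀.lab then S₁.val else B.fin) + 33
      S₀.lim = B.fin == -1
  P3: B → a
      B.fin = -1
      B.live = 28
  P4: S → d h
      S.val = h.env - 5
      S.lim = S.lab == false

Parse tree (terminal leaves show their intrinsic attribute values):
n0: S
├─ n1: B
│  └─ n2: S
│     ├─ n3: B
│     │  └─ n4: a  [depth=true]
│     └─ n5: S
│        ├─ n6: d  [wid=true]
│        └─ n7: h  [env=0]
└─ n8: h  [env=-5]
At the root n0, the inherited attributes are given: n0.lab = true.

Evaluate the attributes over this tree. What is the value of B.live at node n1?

1. n0.lab = true  [given at root]
2. n2.lab = true  [true]
3. n4.depth = true  [terminal]
4. n3.fin = -1  [-1]
5. n3.live = 28  [28]
6. n5.lab = true  [true]
7. n6.wid = true  [terminal]
8. n7.env = 0  [terminal]
9. n5.val = -5  [h.env - 5]
10. n5.lim = false  [S.lab == false]
11. n2.val = 28  [(if S₀.lab then S₁.val else B.fin) + 33]
12. n2.lim = true  [B.fin == -1]
13. n1.fin = 30  [30]
14. n1.live = 6  [S.val * -1 + 34]
15. n8.env = -5  [terminal]
16. n0.val = 21  [B.fin - 9]
17. n0.lim = true  [true]

6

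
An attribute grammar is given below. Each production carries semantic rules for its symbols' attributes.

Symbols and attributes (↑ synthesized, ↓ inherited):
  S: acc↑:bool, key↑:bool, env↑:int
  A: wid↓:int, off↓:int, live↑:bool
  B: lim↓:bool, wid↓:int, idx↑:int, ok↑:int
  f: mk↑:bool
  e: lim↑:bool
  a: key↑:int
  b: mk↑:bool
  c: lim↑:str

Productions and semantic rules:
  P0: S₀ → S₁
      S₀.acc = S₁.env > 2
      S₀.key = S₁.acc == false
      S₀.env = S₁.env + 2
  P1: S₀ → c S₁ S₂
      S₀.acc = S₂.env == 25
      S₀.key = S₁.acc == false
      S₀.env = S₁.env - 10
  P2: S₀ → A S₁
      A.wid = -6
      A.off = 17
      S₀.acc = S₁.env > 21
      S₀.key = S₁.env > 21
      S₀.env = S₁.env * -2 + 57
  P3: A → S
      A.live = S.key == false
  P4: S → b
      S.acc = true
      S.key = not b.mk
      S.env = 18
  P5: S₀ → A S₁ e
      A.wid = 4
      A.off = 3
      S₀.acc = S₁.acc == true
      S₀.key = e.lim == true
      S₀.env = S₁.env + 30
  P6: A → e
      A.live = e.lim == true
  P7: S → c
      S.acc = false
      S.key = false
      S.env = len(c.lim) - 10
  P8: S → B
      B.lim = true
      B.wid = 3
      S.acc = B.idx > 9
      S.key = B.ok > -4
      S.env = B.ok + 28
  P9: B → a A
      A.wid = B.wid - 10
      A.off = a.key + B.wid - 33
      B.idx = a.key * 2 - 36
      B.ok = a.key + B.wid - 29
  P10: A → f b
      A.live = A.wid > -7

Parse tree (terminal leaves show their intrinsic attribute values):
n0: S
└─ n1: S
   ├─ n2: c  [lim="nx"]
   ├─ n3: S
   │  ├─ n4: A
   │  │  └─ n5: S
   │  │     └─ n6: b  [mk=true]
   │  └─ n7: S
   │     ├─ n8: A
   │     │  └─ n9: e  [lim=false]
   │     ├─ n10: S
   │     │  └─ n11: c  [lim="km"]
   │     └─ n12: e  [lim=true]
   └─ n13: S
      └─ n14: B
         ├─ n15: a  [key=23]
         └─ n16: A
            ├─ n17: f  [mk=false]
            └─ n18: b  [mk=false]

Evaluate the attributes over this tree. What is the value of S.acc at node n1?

1. n2.lim = "nx"  [terminal]
2. n4.wid = -6  [-6]
3. n4.off = 17  [17]
4. n6.mk = true  [terminal]
5. n5.acc = true  [true]
6. n5.key = false  [not b.mk]
7. n5.env = 18  [18]
8. n4.live = true  [S.key == false]
9. n8.wid = 4  [4]
10. n8.off = 3  [3]
11. n9.lim = false  [terminal]
12. n8.live = false  [e.lim == true]
13. n11.lim = "km"  [terminal]
14. n10.acc = false  [false]
15. n10.key = false  [false]
16. n10.env = -8  [len(c.lim) - 10]
17. n12.lim = true  [terminal]
18. n7.acc = false  [S₁.acc == true]
19. n7.key = true  [e.lim == true]
20. n7.env = 22  [S₁.env + 30]
21. n3.acc = true  [S₁.env > 21]
22. n3.key = true  [S₁.env > 21]
23. n3.env = 13  [S₁.env * -2 + 57]
24. n14.lim = true  [true]
25. n14.wid = 3  [3]
26. n15.key = 23  [terminal]
27. n16.wid = -7  [B.wid - 10]
28. n16.off = -7  [a.key + B.wid - 33]
29. n17.mk = false  [terminal]
30. n18.mk = false  [terminal]
31. n16.live = false  [A.wid > -7]
32. n14.idx = 10  [a.key * 2 - 36]
33. n14.ok = -3  [a.key + B.wid - 29]
34. n13.acc = true  [B.idx > 9]
35. n13.key = true  [B.ok > -4]
36. n13.env = 25  [B.ok + 28]
37. n1.acc = true  [S₂.env == 25]
38. n1.key = false  [S₁.acc == false]
39. n1.env = 3  [S₁.env - 10]
40. n0.acc = true  [S₁.env > 2]
41. n0.key = false  [S₁.acc == false]
42. n0.env = 5  [S₁.env + 2]

true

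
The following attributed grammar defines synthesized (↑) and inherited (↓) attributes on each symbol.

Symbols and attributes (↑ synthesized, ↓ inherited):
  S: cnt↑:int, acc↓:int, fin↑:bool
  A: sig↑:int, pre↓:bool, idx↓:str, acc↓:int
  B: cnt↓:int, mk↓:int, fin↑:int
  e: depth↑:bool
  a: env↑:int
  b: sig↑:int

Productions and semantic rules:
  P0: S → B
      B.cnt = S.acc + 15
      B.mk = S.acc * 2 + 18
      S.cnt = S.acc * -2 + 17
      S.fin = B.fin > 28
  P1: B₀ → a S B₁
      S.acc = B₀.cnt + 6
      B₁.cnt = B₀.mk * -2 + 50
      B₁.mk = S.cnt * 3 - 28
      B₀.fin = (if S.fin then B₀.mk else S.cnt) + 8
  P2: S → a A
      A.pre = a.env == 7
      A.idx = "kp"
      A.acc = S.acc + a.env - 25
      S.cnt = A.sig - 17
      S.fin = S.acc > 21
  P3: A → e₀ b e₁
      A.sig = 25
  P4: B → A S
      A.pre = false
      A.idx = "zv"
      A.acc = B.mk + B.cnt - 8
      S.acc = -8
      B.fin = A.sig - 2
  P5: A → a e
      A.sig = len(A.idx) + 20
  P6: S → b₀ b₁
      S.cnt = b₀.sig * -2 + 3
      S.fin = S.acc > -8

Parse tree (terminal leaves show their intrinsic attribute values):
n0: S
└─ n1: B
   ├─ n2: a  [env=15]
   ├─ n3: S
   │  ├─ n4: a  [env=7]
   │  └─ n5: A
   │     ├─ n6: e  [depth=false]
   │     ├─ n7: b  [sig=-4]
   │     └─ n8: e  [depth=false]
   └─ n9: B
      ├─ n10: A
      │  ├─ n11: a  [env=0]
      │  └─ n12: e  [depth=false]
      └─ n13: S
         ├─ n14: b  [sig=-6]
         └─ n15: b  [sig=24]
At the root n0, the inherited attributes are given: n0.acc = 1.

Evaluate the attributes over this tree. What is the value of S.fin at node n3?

true

1. n0.acc = 1  [given at root]
2. n1.cnt = 16  [S.acc + 15]
3. n1.mk = 20  [S.acc * 2 + 18]
4. n2.env = 15  [terminal]
5. n3.acc = 22  [B₀.cnt + 6]
6. n4.env = 7  [terminal]
7. n5.pre = true  [a.env == 7]
8. n5.idx = "kp"  ["kp"]
9. n5.acc = 4  [S.acc + a.env - 25]
10. n6.depth = false  [terminal]
11. n7.sig = -4  [terminal]
12. n8.depth = false  [terminal]
13. n5.sig = 25  [25]
14. n3.cnt = 8  [A.sig - 17]
15. n3.fin = true  [S.acc > 21]
16. n9.cnt = 10  [B₀.mk * -2 + 50]
17. n9.mk = -4  [S.cnt * 3 - 28]
18. n10.pre = false  [false]
19. n10.idx = "zv"  ["zv"]
20. n10.acc = -2  [B.mk + B.cnt - 8]
21. n11.env = 0  [terminal]
22. n12.depth = false  [terminal]
23. n10.sig = 22  [len(A.idx) + 20]
24. n13.acc = -8  [-8]
25. n14.sig = -6  [terminal]
26. n15.sig = 24  [terminal]
27. n13.cnt = 15  [b₀.sig * -2 + 3]
28. n13.fin = false  [S.acc > -8]
29. n9.fin = 20  [A.sig - 2]
30. n1.fin = 28  [(if S.fin then B₀.mk else S.cnt) + 8]
31. n0.cnt = 15  [S.acc * -2 + 17]
32. n0.fin = false  [B.fin > 28]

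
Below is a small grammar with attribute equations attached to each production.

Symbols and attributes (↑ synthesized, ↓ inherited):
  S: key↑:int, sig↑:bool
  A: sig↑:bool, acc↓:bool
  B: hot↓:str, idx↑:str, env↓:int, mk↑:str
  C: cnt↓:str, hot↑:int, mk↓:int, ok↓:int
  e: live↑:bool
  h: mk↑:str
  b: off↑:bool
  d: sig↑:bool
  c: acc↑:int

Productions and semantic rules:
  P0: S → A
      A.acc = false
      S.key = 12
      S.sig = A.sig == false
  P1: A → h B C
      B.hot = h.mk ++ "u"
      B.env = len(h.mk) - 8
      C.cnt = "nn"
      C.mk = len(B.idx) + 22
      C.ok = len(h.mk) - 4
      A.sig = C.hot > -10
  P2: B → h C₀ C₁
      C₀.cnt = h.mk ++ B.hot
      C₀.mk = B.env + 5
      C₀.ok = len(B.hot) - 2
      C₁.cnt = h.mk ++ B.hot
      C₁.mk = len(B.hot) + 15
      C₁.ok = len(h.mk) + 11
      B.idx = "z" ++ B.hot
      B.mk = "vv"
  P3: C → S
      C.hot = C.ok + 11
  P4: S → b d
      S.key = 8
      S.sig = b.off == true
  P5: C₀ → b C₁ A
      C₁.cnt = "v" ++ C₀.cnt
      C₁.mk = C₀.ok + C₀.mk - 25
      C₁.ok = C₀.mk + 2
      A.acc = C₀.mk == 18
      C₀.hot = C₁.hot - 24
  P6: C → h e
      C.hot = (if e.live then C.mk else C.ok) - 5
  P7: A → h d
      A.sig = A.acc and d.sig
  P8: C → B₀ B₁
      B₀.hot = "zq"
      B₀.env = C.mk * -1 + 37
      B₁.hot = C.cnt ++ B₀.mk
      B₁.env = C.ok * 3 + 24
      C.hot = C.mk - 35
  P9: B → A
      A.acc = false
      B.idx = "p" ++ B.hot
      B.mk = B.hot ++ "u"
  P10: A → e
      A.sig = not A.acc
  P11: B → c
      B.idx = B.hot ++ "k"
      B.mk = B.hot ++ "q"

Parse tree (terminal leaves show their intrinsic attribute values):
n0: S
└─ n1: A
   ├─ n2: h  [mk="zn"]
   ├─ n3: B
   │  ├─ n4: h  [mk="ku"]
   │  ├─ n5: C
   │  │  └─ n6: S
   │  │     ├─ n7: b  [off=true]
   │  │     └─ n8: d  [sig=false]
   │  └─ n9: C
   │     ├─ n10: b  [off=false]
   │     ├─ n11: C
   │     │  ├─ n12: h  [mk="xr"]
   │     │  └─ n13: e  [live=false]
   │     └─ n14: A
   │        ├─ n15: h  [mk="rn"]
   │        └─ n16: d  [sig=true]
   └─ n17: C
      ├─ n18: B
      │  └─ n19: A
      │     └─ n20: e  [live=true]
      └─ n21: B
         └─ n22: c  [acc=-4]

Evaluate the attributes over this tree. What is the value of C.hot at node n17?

-9

1. n1.acc = false  [false]
2. n2.mk = "zn"  [terminal]
3. n3.hot = "znu"  [h.mk ++ "u"]
4. n3.env = -6  [len(h.mk) - 8]
5. n4.mk = "ku"  [terminal]
6. n5.cnt = "kuznu"  [h.mk ++ B.hot]
7. n5.mk = -1  [B.env + 5]
8. n5.ok = 1  [len(B.hot) - 2]
9. n7.off = true  [terminal]
10. n8.sig = false  [terminal]
11. n6.key = 8  [8]
12. n6.sig = true  [b.off == true]
13. n5.hot = 12  [C.ok + 11]
14. n9.cnt = "kuznu"  [h.mk ++ B.hot]
15. n9.mk = 18  [len(B.hot) + 15]
16. n9.ok = 13  [len(h.mk) + 11]
17. n10.off = false  [terminal]
18. n11.cnt = "vkuznu"  ["v" ++ C₀.cnt]
19. n11.mk = 6  [C₀.ok + C₀.mk - 25]
20. n11.ok = 20  [C₀.mk + 2]
21. n12.mk = "xr"  [terminal]
22. n13.live = false  [terminal]
23. n11.hot = 15  [(if e.live then C.mk else C.ok) - 5]
24. n14.acc = true  [C₀.mk == 18]
25. n15.mk = "rn"  [terminal]
26. n16.sig = true  [terminal]
27. n14.sig = true  [A.acc and d.sig]
28. n9.hot = -9  [C₁.hot - 24]
29. n3.idx = "zznu"  ["z" ++ B.hot]
30. n3.mk = "vv"  ["vv"]
31. n17.cnt = "nn"  ["nn"]
32. n17.mk = 26  [len(B.idx) + 22]
33. n17.ok = -2  [len(h.mk) - 4]
34. n18.hot = "zq"  ["zq"]
35. n18.env = 11  [C.mk * -1 + 37]
36. n19.acc = false  [false]
37. n20.live = true  [terminal]
38. n19.sig = true  [not A.acc]
39. n18.idx = "pzq"  ["p" ++ B.hot]
40. n18.mk = "zqu"  [B.hot ++ "u"]
41. n21.hot = "nnzqu"  [C.cnt ++ B₀.mk]
42. n21.env = 18  [C.ok * 3 + 24]
43. n22.acc = -4  [terminal]
44. n21.idx = "nnzquk"  [B.hot ++ "k"]
45. n21.mk = "nnzquq"  [B.hot ++ "q"]
46. n17.hot = -9  [C.mk - 35]
47. n1.sig = true  [C.hot > -10]
48. n0.key = 12  [12]
49. n0.sig = false  [A.sig == false]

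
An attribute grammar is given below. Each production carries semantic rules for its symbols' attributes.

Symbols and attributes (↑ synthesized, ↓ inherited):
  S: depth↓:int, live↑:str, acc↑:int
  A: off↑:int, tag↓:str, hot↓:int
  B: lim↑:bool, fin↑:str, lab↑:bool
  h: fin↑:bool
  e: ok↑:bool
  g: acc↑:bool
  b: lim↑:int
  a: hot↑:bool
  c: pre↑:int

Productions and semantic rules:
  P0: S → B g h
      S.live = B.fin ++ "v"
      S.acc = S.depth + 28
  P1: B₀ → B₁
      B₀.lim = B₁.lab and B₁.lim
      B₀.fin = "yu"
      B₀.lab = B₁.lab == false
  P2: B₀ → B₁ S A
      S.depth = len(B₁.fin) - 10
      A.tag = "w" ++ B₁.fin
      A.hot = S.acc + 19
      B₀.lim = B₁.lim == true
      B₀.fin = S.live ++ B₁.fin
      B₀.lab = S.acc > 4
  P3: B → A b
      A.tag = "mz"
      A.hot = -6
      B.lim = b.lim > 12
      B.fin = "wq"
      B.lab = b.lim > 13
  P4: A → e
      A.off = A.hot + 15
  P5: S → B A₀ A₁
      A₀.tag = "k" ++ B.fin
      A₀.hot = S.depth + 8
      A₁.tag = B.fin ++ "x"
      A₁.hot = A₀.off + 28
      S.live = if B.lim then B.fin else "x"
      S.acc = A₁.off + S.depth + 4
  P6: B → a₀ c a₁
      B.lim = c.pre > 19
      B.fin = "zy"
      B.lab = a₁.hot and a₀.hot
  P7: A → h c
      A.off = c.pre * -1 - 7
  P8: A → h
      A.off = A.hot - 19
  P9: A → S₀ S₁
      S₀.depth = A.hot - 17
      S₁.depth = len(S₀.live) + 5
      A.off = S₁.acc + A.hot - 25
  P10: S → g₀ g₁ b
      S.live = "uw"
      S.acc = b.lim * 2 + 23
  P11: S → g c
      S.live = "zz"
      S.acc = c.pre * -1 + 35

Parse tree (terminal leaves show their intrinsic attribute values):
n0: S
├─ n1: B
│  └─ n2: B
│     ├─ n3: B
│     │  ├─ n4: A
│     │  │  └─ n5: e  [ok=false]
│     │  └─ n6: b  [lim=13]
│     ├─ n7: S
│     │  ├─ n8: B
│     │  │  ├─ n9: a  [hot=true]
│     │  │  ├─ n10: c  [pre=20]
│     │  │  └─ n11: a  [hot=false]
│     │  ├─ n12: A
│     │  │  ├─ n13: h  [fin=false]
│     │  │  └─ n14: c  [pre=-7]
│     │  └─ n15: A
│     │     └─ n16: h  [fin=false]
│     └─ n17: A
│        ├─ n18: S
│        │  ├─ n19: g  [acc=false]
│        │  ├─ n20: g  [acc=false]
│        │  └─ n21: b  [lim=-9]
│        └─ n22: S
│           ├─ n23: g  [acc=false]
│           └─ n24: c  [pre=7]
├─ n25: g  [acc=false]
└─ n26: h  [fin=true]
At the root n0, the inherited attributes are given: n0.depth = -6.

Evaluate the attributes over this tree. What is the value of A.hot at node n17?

1. n0.depth = -6  [given at root]
2. n4.tag = "mz"  ["mz"]
3. n4.hot = -6  [-6]
4. n5.ok = false  [terminal]
5. n4.off = 9  [A.hot + 15]
6. n6.lim = 13  [terminal]
7. n3.lim = true  [b.lim > 12]
8. n3.fin = "wq"  ["wq"]
9. n3.lab = false  [b.lim > 13]
10. n7.depth = -8  [len(B₁.fin) - 10]
11. n9.hot = true  [terminal]
12. n10.pre = 20  [terminal]
13. n11.hot = false  [terminal]
14. n8.lim = true  [c.pre > 19]
15. n8.fin = "zy"  ["zy"]
16. n8.lab = false  [a₁.hot and a₀.hot]
17. n12.tag = "kzy"  ["k" ++ B.fin]
18. n12.hot = 0  [S.depth + 8]
19. n13.fin = false  [terminal]
20. n14.pre = -7  [terminal]
21. n12.off = 0  [c.pre * -1 - 7]
22. n15.tag = "zyx"  [B.fin ++ "x"]
23. n15.hot = 28  [A₀.off + 28]
24. n16.fin = false  [terminal]
25. n15.off = 9  [A.hot - 19]
26. n7.live = "zy"  [if B.lim then B.fin else "x"]
27. n7.acc = 5  [A₁.off + S.depth + 4]
28. n17.tag = "wwq"  ["w" ++ B₁.fin]
29. n17.hot = 24  [S.acc + 19]
30. n18.depth = 7  [A.hot - 17]
31. n19.acc = false  [terminal]
32. n20.acc = false  [terminal]
33. n21.lim = -9  [terminal]
34. n18.live = "uw"  ["uw"]
35. n18.acc = 5  [b.lim * 2 + 23]
36. n22.depth = 7  [len(S₀.live) + 5]
37. n23.acc = false  [terminal]
38. n24.pre = 7  [terminal]
39. n22.live = "zz"  ["zz"]
40. n22.acc = 28  [c.pre * -1 + 35]
41. n17.off = 27  [S₁.acc + A.hot - 25]
42. n2.lim = true  [B₁.lim == true]
43. n2.fin = "zywq"  [S.live ++ B₁.fin]
44. n2.lab = true  [S.acc > 4]
45. n1.lim = true  [B₁.lab and B₁.lim]
46. n1.fin = "yu"  ["yu"]
47. n1.lab = false  [B₁.lab == false]
48. n25.acc = false  [terminal]
49. n26.fin = true  [terminal]
50. n0.live = "yuv"  [B.fin ++ "v"]
51. n0.acc = 22  [S.depth + 28]

24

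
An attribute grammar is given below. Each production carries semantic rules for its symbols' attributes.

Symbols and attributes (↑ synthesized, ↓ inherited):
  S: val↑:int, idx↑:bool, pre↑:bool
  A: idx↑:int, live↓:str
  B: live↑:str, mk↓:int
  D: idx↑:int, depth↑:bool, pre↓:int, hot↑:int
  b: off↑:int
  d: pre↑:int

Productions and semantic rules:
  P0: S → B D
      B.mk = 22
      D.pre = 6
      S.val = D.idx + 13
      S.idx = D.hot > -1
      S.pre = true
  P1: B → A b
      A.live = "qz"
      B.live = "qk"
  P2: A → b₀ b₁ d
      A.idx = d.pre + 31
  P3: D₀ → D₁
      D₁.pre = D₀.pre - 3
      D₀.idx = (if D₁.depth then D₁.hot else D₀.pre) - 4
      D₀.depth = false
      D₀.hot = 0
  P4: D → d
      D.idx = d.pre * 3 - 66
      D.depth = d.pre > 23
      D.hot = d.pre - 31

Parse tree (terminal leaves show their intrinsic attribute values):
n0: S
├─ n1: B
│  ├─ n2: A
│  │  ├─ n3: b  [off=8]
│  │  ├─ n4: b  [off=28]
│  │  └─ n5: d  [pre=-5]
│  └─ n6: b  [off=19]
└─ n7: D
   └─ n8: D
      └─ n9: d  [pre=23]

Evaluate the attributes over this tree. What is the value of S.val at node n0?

1. n1.mk = 22  [22]
2. n2.live = "qz"  ["qz"]
3. n3.off = 8  [terminal]
4. n4.off = 28  [terminal]
5. n5.pre = -5  [terminal]
6. n2.idx = 26  [d.pre + 31]
7. n6.off = 19  [terminal]
8. n1.live = "qk"  ["qk"]
9. n7.pre = 6  [6]
10. n8.pre = 3  [D₀.pre - 3]
11. n9.pre = 23  [terminal]
12. n8.idx = 3  [d.pre * 3 - 66]
13. n8.depth = false  [d.pre > 23]
14. n8.hot = -8  [d.pre - 31]
15. n7.idx = 2  [(if D₁.depth then D₁.hot else D₀.pre) - 4]
16. n7.depth = false  [false]
17. n7.hot = 0  [0]
18. n0.val = 15  [D.idx + 13]
19. n0.idx = true  [D.hot > -1]
20. n0.pre = true  [true]

15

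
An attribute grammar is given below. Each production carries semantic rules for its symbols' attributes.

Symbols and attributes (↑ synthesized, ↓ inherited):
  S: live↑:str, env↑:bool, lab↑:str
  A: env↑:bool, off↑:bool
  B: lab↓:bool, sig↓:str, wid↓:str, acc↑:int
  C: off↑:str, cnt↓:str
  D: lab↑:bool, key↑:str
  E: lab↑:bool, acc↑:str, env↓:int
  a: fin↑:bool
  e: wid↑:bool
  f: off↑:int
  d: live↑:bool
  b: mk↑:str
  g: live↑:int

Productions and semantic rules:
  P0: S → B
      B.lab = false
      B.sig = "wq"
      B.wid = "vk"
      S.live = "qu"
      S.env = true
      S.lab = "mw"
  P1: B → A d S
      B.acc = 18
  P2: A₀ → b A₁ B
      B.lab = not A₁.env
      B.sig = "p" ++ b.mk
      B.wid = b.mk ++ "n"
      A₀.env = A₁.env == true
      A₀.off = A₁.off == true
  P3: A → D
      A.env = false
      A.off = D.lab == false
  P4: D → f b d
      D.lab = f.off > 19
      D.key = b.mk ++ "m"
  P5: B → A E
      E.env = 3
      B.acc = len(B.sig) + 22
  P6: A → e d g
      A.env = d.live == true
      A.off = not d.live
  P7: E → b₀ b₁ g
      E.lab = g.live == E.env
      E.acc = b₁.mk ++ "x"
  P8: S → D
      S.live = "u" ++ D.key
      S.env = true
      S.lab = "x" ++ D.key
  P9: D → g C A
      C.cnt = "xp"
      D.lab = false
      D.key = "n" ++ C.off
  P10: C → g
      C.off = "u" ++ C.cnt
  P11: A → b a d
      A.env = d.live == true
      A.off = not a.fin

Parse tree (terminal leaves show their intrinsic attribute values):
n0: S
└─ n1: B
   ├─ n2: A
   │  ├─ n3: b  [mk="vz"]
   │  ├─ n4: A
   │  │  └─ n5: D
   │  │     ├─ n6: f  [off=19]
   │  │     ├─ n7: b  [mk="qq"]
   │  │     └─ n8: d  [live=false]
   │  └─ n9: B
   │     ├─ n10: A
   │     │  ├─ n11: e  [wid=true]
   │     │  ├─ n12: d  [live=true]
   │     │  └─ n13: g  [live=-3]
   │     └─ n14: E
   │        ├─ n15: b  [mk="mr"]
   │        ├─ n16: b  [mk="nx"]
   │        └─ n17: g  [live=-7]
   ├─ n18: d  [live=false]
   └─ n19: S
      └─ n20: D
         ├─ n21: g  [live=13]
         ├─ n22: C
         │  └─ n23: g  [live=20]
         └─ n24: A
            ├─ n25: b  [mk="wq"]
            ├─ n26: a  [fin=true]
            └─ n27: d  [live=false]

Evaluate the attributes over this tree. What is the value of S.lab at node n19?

1. n1.lab = false  [false]
2. n1.sig = "wq"  ["wq"]
3. n1.wid = "vk"  ["vk"]
4. n3.mk = "vz"  [terminal]
5. n6.off = 19  [terminal]
6. n7.mk = "qq"  [terminal]
7. n8.live = false  [terminal]
8. n5.lab = false  [f.off > 19]
9. n5.key = "qqm"  [b.mk ++ "m"]
10. n4.env = false  [false]
11. n4.off = true  [D.lab == false]
12. n9.lab = true  [not A₁.env]
13. n9.sig = "pvz"  ["p" ++ b.mk]
14. n9.wid = "vzn"  [b.mk ++ "n"]
15. n11.wid = true  [terminal]
16. n12.live = true  [terminal]
17. n13.live = -3  [terminal]
18. n10.env = true  [d.live == true]
19. n10.off = false  [not d.live]
20. n14.env = 3  [3]
21. n15.mk = "mr"  [terminal]
22. n16.mk = "nx"  [terminal]
23. n17.live = -7  [terminal]
24. n14.lab = false  [g.live == E.env]
25. n14.acc = "nxx"  [b₁.mk ++ "x"]
26. n9.acc = 25  [len(B.sig) + 22]
27. n2.env = false  [A₁.env == true]
28. n2.off = true  [A₁.off == true]
29. n18.live = false  [terminal]
30. n21.live = 13  [terminal]
31. n22.cnt = "xp"  ["xp"]
32. n23.live = 20  [terminal]
33. n22.off = "uxp"  ["u" ++ C.cnt]
34. n25.mk = "wq"  [terminal]
35. n26.fin = true  [terminal]
36. n27.live = false  [terminal]
37. n24.env = false  [d.live == true]
38. n24.off = false  [not a.fin]
39. n20.lab = false  [false]
40. n20.key = "nuxp"  ["n" ++ C.off]
41. n19.live = "unuxp"  ["u" ++ D.key]
42. n19.env = true  [true]
43. n19.lab = "xnuxp"  ["x" ++ D.key]
44. n1.acc = 18  [18]
45. n0.live = "qu"  ["qu"]
46. n0.env = true  [true]
47. n0.lab = "mw"  ["mw"]

"xnuxp"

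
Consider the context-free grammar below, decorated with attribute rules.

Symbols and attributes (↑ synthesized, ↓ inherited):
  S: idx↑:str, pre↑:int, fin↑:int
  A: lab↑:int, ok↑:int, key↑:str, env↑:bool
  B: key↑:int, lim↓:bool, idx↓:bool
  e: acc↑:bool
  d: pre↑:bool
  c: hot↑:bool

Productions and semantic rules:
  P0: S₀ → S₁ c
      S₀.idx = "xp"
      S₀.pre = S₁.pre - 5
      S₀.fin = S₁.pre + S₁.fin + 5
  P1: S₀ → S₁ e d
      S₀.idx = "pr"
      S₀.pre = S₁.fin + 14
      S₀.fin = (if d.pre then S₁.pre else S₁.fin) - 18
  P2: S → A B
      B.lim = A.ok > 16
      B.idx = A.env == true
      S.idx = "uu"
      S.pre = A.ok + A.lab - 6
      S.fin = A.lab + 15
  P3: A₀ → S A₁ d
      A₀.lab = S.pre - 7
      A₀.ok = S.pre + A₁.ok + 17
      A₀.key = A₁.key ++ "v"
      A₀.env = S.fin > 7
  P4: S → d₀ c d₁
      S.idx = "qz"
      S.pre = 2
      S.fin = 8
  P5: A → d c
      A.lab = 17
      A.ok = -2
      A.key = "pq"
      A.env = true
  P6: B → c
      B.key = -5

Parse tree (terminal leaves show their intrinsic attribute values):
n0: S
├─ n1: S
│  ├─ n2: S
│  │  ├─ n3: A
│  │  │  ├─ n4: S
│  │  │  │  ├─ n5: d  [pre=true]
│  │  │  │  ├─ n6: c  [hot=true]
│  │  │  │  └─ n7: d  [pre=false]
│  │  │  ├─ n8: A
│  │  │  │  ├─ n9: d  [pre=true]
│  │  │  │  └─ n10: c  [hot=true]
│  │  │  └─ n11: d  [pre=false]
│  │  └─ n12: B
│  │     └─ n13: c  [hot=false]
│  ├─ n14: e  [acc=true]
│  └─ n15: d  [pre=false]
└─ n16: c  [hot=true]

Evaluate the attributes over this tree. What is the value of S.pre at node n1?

1. n5.pre = true  [terminal]
2. n6.hot = true  [terminal]
3. n7.pre = false  [terminal]
4. n4.idx = "qz"  ["qz"]
5. n4.pre = 2  [2]
6. n4.fin = 8  [8]
7. n9.pre = true  [terminal]
8. n10.hot = true  [terminal]
9. n8.lab = 17  [17]
10. n8.ok = -2  [-2]
11. n8.key = "pq"  ["pq"]
12. n8.env = true  [true]
13. n11.pre = false  [terminal]
14. n3.lab = -5  [S.pre - 7]
15. n3.ok = 17  [S.pre + A₁.ok + 17]
16. n3.key = "pqv"  [A₁.key ++ "v"]
17. n3.env = true  [S.fin > 7]
18. n12.lim = true  [A.ok > 16]
19. n12.idx = true  [A.env == true]
20. n13.hot = false  [terminal]
21. n12.key = -5  [-5]
22. n2.idx = "uu"  ["uu"]
23. n2.pre = 6  [A.ok + A.lab - 6]
24. n2.fin = 10  [A.lab + 15]
25. n14.acc = true  [terminal]
26. n15.pre = false  [terminal]
27. n1.idx = "pr"  ["pr"]
28. n1.pre = 24  [S₁.fin + 14]
29. n1.fin = -8  [(if d.pre then S₁.pre else S₁.fin) - 18]
30. n16.hot = true  [terminal]
31. n0.idx = "xp"  ["xp"]
32. n0.pre = 19  [S₁.pre - 5]
33. n0.fin = 21  [S₁.pre + S₁.fin + 5]

24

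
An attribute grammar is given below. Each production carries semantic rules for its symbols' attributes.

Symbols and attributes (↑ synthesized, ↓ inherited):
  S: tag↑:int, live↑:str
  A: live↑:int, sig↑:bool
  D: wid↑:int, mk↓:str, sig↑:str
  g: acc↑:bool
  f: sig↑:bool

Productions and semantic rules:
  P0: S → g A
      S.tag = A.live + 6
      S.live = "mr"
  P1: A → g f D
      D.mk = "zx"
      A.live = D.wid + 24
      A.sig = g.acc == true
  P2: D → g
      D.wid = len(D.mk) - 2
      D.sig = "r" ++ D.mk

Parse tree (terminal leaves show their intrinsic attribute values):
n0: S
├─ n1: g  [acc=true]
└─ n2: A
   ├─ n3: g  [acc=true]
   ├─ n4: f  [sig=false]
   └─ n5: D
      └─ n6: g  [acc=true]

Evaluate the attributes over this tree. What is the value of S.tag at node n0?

1. n1.acc = true  [terminal]
2. n3.acc = true  [terminal]
3. n4.sig = false  [terminal]
4. n5.mk = "zx"  ["zx"]
5. n6.acc = true  [terminal]
6. n5.wid = 0  [len(D.mk) - 2]
7. n5.sig = "rzx"  ["r" ++ D.mk]
8. n2.live = 24  [D.wid + 24]
9. n2.sig = true  [g.acc == true]
10. n0.tag = 30  [A.live + 6]
11. n0.live = "mr"  ["mr"]

30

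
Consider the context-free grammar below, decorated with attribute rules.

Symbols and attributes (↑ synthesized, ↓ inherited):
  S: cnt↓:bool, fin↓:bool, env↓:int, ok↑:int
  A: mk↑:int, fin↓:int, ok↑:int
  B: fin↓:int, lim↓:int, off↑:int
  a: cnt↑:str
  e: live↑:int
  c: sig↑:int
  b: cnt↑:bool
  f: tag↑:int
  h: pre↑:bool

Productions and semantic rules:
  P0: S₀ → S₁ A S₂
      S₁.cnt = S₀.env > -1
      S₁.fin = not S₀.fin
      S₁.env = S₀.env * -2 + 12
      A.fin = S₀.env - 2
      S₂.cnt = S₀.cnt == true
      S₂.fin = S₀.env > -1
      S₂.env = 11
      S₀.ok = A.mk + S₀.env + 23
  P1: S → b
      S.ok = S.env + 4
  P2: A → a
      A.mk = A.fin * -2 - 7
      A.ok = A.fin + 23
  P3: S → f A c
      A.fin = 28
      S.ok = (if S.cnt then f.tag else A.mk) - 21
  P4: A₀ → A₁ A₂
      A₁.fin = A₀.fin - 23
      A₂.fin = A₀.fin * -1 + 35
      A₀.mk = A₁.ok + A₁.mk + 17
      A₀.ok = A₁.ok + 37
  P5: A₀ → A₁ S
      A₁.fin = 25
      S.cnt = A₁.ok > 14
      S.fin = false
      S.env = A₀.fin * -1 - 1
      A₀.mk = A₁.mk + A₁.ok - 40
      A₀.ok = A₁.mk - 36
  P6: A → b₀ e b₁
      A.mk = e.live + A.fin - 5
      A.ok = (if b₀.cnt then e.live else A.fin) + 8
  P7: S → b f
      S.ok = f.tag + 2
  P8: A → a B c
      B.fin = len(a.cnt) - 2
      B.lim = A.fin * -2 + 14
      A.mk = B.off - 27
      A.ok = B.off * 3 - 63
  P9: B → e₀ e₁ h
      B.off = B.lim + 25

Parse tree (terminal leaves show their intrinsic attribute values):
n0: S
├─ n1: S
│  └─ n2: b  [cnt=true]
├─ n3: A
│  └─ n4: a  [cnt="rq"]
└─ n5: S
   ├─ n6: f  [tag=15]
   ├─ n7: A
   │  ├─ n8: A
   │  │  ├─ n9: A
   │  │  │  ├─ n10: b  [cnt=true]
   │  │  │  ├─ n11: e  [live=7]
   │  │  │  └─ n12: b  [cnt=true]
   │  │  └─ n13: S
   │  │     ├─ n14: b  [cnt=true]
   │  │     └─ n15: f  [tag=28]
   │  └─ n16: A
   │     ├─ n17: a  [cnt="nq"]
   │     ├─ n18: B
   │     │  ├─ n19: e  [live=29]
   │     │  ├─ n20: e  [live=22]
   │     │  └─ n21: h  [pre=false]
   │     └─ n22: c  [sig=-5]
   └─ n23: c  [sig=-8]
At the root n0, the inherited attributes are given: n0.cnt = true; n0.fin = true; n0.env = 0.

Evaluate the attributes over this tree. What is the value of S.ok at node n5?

-6

1. n0.cnt = true  [given at root]
2. n0.fin = true  [given at root]
3. n0.env = 0  [given at root]
4. n1.cnt = true  [S₀.env > -1]
5. n1.fin = false  [not S₀.fin]
6. n1.env = 12  [S₀.env * -2 + 12]
7. n2.cnt = true  [terminal]
8. n1.ok = 16  [S.env + 4]
9. n3.fin = -2  [S₀.env - 2]
10. n4.cnt = "rq"  [terminal]
11. n3.mk = -3  [A.fin * -2 - 7]
12. n3.ok = 21  [A.fin + 23]
13. n5.cnt = true  [S₀.cnt == true]
14. n5.fin = true  [S₀.env > -1]
15. n5.env = 11  [11]
16. n6.tag = 15  [terminal]
17. n7.fin = 28  [28]
18. n8.fin = 5  [A₀.fin - 23]
19. n9.fin = 25  [25]
20. n10.cnt = true  [terminal]
21. n11.live = 7  [terminal]
22. n12.cnt = true  [terminal]
23. n9.mk = 27  [e.live + A.fin - 5]
24. n9.ok = 15  [(if b₀.cnt then e.live else A.fin) + 8]
25. n13.cnt = true  [A₁.ok > 14]
26. n13.fin = false  [false]
27. n13.env = -6  [A₀.fin * -1 - 1]
28. n14.cnt = true  [terminal]
29. n15.tag = 28  [terminal]
30. n13.ok = 30  [f.tag + 2]
31. n8.mk = 2  [A₁.mk + A₁.ok - 40]
32. n8.ok = -9  [A₁.mk - 36]
33. n16.fin = 7  [A₀.fin * -1 + 35]
34. n17.cnt = "nq"  [terminal]
35. n18.fin = 0  [len(a.cnt) - 2]
36. n18.lim = 0  [A.fin * -2 + 14]
37. n19.live = 29  [terminal]
38. n20.live = 22  [terminal]
39. n21.pre = false  [terminal]
40. n18.off = 25  [B.lim + 25]
41. n22.sig = -5  [terminal]
42. n16.mk = -2  [B.off - 27]
43. n16.ok = 12  [B.off * 3 - 63]
44. n7.mk = 10  [A₁.ok + A₁.mk + 17]
45. n7.ok = 28  [A₁.ok + 37]
46. n23.sig = -8  [terminal]
47. n5.ok = -6  [(if S.cnt then f.tag else A.mk) - 21]
48. n0.ok = 20  [A.mk + S₀.env + 23]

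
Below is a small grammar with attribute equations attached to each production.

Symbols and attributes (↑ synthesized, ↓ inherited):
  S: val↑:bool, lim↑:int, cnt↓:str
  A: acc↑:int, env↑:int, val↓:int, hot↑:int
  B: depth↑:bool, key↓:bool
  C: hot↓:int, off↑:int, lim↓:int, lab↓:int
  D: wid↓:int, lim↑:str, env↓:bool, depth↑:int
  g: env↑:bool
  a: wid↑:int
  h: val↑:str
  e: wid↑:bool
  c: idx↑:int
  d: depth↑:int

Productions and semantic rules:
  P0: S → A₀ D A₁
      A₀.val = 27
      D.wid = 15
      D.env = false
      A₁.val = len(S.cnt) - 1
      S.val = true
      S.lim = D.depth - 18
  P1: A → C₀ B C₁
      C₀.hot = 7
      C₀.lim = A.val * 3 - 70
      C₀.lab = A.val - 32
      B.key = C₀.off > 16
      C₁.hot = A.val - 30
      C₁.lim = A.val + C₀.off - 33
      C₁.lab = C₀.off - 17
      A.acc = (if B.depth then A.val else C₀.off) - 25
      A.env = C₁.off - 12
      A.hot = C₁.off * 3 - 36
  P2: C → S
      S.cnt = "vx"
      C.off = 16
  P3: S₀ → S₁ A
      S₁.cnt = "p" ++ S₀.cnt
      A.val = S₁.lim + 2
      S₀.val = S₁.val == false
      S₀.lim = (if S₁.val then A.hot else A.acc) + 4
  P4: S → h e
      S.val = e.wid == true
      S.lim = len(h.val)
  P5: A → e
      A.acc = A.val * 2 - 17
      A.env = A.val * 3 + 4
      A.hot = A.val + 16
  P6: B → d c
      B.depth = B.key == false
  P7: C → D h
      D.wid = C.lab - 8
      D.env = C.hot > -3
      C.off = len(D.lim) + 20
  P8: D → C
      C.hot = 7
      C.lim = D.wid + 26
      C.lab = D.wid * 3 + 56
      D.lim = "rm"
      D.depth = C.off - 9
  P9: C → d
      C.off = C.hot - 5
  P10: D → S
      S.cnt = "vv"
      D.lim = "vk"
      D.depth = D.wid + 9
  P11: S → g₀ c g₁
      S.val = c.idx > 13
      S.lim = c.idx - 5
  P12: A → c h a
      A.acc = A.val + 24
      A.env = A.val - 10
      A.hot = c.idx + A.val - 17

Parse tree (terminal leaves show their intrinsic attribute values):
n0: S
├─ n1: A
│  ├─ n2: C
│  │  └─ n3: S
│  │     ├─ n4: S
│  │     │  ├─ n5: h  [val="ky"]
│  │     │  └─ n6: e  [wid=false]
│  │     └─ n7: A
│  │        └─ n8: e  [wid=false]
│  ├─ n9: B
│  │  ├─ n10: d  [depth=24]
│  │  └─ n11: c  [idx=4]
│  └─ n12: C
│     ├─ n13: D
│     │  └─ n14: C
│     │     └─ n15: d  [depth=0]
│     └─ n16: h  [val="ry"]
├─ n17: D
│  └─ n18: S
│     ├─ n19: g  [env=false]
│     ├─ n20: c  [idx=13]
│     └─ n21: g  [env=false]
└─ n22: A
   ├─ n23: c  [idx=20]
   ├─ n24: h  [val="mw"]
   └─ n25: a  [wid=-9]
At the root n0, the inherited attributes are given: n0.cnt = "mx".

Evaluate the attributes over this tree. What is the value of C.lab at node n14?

29

1. n0.cnt = "mx"  [given at root]
2. n1.val = 27  [27]
3. n2.hot = 7  [7]
4. n2.lim = 11  [A.val * 3 - 70]
5. n2.lab = -5  [A.val - 32]
6. n3.cnt = "vx"  ["vx"]
7. n4.cnt = "pvx"  ["p" ++ S₀.cnt]
8. n5.val = "ky"  [terminal]
9. n6.wid = false  [terminal]
10. n4.val = false  [e.wid == true]
11. n4.lim = 2  [len(h.val)]
12. n7.val = 4  [S₁.lim + 2]
13. n8.wid = false  [terminal]
14. n7.acc = -9  [A.val * 2 - 17]
15. n7.env = 16  [A.val * 3 + 4]
16. n7.hot = 20  [A.val + 16]
17. n3.val = true  [S₁.val == false]
18. n3.lim = -5  [(if S₁.val then A.hot else A.acc) + 4]
19. n2.off = 16  [16]
20. n9.key = false  [C₀.off > 16]
21. n10.depth = 24  [terminal]
22. n11.idx = 4  [terminal]
23. n9.depth = true  [B.key == false]
24. n12.hot = -3  [A.val - 30]
25. n12.lim = 10  [A.val + C₀.off - 33]
26. n12.lab = -1  [C₀.off - 17]
27. n13.wid = -9  [C.lab - 8]
28. n13.env = false  [C.hot > -3]
29. n14.hot = 7  [7]
30. n14.lim = 17  [D.wid + 26]
31. n14.lab = 29  [D.wid * 3 + 56]
32. n15.depth = 0  [terminal]
33. n14.off = 2  [C.hot - 5]
34. n13.lim = "rm"  ["rm"]
35. n13.depth = -7  [C.off - 9]
36. n16.val = "ry"  [terminal]
37. n12.off = 22  [len(D.lim) + 20]
38. n1.acc = 2  [(if B.depth then A.val else C₀.off) - 25]
39. n1.env = 10  [C₁.off - 12]
40. n1.hot = 30  [C₁.off * 3 - 36]
41. n17.wid = 15  [15]
42. n17.env = false  [false]
43. n18.cnt = "vv"  ["vv"]
44. n19.env = false  [terminal]
45. n20.idx = 13  [terminal]
46. n21.env = false  [terminal]
47. n18.val = false  [c.idx > 13]
48. n18.lim = 8  [c.idx - 5]
49. n17.lim = "vk"  ["vk"]
50. n17.depth = 24  [D.wid + 9]
51. n22.val = 1  [len(S.cnt) - 1]
52. n23.idx = 20  [terminal]
53. n24.val = "mw"  [terminal]
54. n25.wid = -9  [terminal]
55. n22.acc = 25  [A.val + 24]
56. n22.env = -9  [A.val - 10]
57. n22.hot = 4  [c.idx + A.val - 17]
58. n0.val = true  [true]
59. n0.lim = 6  [D.depth - 18]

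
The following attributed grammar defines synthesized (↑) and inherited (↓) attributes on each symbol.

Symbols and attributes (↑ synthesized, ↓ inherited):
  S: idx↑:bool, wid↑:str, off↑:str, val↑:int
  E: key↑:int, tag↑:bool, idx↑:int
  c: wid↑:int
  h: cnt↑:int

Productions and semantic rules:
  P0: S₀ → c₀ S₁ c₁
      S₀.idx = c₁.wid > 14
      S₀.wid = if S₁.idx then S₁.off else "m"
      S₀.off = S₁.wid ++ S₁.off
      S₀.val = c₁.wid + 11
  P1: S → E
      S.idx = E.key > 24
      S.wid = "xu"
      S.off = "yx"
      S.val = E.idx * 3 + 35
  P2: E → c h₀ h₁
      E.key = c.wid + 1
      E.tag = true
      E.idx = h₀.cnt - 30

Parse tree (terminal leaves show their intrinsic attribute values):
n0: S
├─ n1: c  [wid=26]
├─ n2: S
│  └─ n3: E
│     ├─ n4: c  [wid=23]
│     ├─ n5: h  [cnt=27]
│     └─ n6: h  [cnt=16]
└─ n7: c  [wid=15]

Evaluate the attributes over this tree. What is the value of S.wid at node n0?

"m"

1. n1.wid = 26  [terminal]
2. n4.wid = 23  [terminal]
3. n5.cnt = 27  [terminal]
4. n6.cnt = 16  [terminal]
5. n3.key = 24  [c.wid + 1]
6. n3.tag = true  [true]
7. n3.idx = -3  [h₀.cnt - 30]
8. n2.idx = false  [E.key > 24]
9. n2.wid = "xu"  ["xu"]
10. n2.off = "yx"  ["yx"]
11. n2.val = 26  [E.idx * 3 + 35]
12. n7.wid = 15  [terminal]
13. n0.idx = true  [c₁.wid > 14]
14. n0.wid = "m"  [if S₁.idx then S₁.off else "m"]
15. n0.off = "xuyx"  [S₁.wid ++ S₁.off]
16. n0.val = 26  [c₁.wid + 11]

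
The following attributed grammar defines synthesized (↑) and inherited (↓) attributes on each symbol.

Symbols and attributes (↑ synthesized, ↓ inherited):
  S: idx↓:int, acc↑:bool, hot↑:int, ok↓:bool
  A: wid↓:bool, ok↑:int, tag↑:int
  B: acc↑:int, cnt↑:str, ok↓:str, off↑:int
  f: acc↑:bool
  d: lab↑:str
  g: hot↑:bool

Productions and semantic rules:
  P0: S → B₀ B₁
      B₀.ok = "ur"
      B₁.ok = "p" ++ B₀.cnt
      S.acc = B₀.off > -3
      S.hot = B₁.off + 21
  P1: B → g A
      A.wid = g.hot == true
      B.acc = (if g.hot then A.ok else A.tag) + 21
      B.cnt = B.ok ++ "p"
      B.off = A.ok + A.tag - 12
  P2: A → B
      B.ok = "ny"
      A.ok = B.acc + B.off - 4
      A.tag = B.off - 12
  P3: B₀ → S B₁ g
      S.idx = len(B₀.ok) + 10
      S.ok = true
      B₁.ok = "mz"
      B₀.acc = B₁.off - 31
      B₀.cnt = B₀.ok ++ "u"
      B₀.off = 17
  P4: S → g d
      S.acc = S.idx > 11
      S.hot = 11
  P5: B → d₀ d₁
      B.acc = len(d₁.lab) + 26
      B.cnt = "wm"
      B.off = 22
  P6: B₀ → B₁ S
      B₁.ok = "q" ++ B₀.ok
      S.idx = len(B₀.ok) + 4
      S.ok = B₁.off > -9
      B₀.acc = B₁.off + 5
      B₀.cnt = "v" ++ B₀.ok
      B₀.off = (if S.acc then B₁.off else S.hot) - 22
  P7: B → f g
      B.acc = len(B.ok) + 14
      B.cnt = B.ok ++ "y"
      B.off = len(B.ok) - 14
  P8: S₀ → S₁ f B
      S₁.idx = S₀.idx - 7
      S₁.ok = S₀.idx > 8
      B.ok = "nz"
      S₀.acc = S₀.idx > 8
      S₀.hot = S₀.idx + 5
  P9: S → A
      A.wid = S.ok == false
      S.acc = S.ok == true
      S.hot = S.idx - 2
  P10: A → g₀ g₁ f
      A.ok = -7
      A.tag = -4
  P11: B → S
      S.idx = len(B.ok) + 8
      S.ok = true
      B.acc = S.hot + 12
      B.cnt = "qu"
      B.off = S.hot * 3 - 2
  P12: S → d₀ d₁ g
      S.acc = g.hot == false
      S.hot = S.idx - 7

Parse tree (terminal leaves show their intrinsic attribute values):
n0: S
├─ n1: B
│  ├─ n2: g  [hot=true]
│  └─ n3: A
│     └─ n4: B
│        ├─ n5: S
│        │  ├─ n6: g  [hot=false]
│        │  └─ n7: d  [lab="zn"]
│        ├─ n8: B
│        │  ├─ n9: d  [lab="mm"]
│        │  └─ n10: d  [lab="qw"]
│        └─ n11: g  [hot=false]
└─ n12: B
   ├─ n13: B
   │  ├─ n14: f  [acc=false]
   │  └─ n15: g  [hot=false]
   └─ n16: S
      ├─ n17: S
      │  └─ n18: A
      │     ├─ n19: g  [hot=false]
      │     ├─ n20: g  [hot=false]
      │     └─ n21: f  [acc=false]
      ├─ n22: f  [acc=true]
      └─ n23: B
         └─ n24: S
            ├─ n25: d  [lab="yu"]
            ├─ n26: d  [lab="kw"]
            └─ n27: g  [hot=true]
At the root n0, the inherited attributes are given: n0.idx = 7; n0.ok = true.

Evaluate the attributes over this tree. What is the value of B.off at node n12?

-9

1. n0.idx = 7  [given at root]
2. n0.ok = true  [given at root]
3. n1.ok = "ur"  ["ur"]
4. n2.hot = true  [terminal]
5. n3.wid = true  [g.hot == true]
6. n4.ok = "ny"  ["ny"]
7. n5.idx = 12  [len(B₀.ok) + 10]
8. n5.ok = true  [true]
9. n6.hot = false  [terminal]
10. n7.lab = "zn"  [terminal]
11. n5.acc = true  [S.idx > 11]
12. n5.hot = 11  [11]
13. n8.ok = "mz"  ["mz"]
14. n9.lab = "mm"  [terminal]
15. n10.lab = "qw"  [terminal]
16. n8.acc = 28  [len(d₁.lab) + 26]
17. n8.cnt = "wm"  ["wm"]
18. n8.off = 22  [22]
19. n11.hot = false  [terminal]
20. n4.acc = -9  [B₁.off - 31]
21. n4.cnt = "nyu"  [B₀.ok ++ "u"]
22. n4.off = 17  [17]
23. n3.ok = 4  [B.acc + B.off - 4]
24. n3.tag = 5  [B.off - 12]
25. n1.acc = 25  [(if g.hot then A.ok else A.tag) + 21]
26. n1.cnt = "urp"  [B.ok ++ "p"]
27. n1.off = -3  [A.ok + A.tag - 12]
28. n12.ok = "purp"  ["p" ++ B₀.cnt]
29. n13.ok = "qpurp"  ["q" ++ B₀.ok]
30. n14.acc = false  [terminal]
31. n15.hot = false  [terminal]
32. n13.acc = 19  [len(B.ok) + 14]
33. n13.cnt = "qpurpy"  [B.ok ++ "y"]
34. n13.off = -9  [len(B.ok) - 14]
35. n16.idx = 8  [len(B₀.ok) + 4]
36. n16.ok = false  [B₁.off > -9]
37. n17.idx = 1  [S₀.idx - 7]
38. n17.ok = false  [S₀.idx > 8]
39. n18.wid = true  [S.ok == false]
40. n19.hot = false  [terminal]
41. n20.hot = false  [terminal]
42. n21.acc = false  [terminal]
43. n18.ok = -7  [-7]
44. n18.tag = -4  [-4]
45. n17.acc = false  [S.ok == true]
46. n17.hot = -1  [S.idx - 2]
47. n22.acc = true  [terminal]
48. n23.ok = "nz"  ["nz"]
49. n24.idx = 10  [len(B.ok) + 8]
50. n24.ok = true  [true]
51. n25.lab = "yu"  [terminal]
52. n26.lab = "kw"  [terminal]
53. n27.hot = true  [terminal]
54. n24.acc = false  [g.hot == false]
55. n24.hot = 3  [S.idx - 7]
56. n23.acc = 15  [S.hot + 12]
57. n23.cnt = "qu"  ["qu"]
58. n23.off = 7  [S.hot * 3 - 2]
59. n16.acc = false  [S₀.idx > 8]
60. n16.hot = 13  [S₀.idx + 5]
61. n12.acc = -4  [B₁.off + 5]
62. n12.cnt = "vpurp"  ["v" ++ B₀.ok]
63. n12.off = -9  [(if S.acc then B₁.off else S.hot) - 22]
64. n0.acc = false  [B₀.off > -3]
65. n0.hot = 12  [B₁.off + 21]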